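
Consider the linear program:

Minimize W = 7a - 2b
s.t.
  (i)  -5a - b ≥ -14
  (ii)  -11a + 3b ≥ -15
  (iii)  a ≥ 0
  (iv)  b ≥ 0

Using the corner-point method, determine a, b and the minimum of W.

The optimum lies where -5a - b = -14 and a = 0.
Solving simultaneously gives a = 0, b = 14.

a = 0, b = 14, minimum W = -28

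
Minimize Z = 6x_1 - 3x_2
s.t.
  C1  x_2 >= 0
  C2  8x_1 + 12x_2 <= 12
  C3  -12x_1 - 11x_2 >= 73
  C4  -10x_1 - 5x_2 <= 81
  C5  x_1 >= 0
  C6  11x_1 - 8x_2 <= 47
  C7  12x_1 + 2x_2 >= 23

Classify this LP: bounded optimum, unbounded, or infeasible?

The boundaries 11x_1 - 8x_2 = 47 and 12x_1 + 2x_2 = 23 meet at (139/59, -311/118), but that point violates x_2 ≥ 0. Every candidate vertex is excluded by some other constraint, so the feasible region is empty.

infeasible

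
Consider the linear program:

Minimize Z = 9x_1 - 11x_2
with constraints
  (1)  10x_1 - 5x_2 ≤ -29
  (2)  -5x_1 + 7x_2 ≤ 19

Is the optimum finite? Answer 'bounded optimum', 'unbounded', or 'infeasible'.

From the feasible point (-12/5, 1), moving in the direction (-7, -5) keeps every constraint satisfied while Z decreases without bound.

unbounded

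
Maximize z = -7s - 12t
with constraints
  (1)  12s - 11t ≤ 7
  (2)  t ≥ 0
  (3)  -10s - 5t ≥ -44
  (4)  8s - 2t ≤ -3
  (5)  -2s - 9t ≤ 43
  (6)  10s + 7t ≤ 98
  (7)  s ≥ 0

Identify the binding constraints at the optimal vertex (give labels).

Vertices and z = -7s - 12t:
  (73/60, 191/30) → z = -1019/12
  (0, 44/5) → z = -528/5
  (0, 3/2) → z = -18

The maximum is at (0, 3/2). Substituting into each constraint, equality holds for (4) and (7); the remaining constraints have slack.

(4) and (7)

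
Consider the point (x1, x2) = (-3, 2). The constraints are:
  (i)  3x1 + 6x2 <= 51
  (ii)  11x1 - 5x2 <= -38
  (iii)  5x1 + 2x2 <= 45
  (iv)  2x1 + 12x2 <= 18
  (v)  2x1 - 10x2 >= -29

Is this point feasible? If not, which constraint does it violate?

(i): 3 ≤ 51 ✓
(ii): -43 ≤ -38 ✓
(iii): -11 ≤ 45 ✓
(iv): 18 ≤ 18 ✓
(v): -26 ≥ -29 ✓

feasible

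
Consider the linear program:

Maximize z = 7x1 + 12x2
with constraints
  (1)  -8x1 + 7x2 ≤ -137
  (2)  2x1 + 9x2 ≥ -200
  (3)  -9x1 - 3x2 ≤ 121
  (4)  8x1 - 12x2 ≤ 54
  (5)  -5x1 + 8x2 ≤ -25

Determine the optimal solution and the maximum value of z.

Feasible corners and z = 7x1 + 12x2:
  (633/20, 83/5) → z = 1683/4
  (921/29, 485/29) → z = 423
  (33, 35/2) → z = 441

The optimum lies where 8x1 - 12x2 = 54 and -5x1 + 8x2 = -25.
Solving simultaneously gives x1 = 33, x2 = 35/2.

x1 = 33, x2 = 35/2, maximum z = 441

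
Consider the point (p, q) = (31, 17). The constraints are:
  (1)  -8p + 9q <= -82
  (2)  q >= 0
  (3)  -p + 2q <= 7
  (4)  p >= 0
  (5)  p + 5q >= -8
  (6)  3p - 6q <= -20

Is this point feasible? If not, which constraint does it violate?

not feasible — violates (6)

Constraint (6): 3p - 6q = -9, which is not ≤ -20. All other constraints are satisfied.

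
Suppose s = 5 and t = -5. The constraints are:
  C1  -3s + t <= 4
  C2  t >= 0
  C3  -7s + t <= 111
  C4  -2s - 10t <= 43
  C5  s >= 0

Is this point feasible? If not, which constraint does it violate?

not feasible — violates C2

Constraint C2: t = -5, which is not ≥ 0. All other constraints are satisfied.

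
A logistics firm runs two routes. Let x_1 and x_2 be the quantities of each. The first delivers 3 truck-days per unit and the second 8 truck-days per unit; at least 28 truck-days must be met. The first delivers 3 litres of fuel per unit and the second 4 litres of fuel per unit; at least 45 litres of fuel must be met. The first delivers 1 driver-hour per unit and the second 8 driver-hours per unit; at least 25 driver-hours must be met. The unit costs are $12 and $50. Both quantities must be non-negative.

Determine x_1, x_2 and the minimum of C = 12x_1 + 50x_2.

Vertices and C = 12x_1 + 50x_2:
  (0, 45/4) → C = 1125/2
  (25, 0) → C = 300
  (13, 3/2) → C = 231
The feasible region is unbounded (it extends along (0, 1), (1, 0)), but C strictly increases along every unbounded feasible direction, so there is no improving ray and the minimum is attained at a vertex.

The optimum lies where 3x_1 + 4x_2 = 45 and x_1 + 8x_2 = 25.
Solving simultaneously gives x_1 = 13, x_2 = 3/2.

x_1 = 13, x_2 = 3/2, minimum C = 231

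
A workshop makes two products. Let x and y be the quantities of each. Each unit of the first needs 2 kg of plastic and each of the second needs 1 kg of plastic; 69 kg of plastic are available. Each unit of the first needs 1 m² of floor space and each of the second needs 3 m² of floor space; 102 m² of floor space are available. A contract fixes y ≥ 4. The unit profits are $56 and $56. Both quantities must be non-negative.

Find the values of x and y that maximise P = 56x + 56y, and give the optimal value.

Extreme points and P = 56x + 56y:
  (0, 34) → P = 1904
  (0, 4) → P = 224
  (21, 27) → P = 2688
  (65/2, 4) → P = 2044

x = 21, y = 27, maximum P = 2688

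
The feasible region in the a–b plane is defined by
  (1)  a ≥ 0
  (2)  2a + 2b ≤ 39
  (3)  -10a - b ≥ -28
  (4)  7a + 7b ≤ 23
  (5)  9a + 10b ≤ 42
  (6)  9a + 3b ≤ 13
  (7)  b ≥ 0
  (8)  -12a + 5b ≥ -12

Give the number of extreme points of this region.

The feasible vertices (each the meet of two boundaries and inside every other half-plane) are:
  (0, 23/7)
  (0, 0)
  (11/21, 58/21)
  (101/81, 16/27)
  (1, 0)

5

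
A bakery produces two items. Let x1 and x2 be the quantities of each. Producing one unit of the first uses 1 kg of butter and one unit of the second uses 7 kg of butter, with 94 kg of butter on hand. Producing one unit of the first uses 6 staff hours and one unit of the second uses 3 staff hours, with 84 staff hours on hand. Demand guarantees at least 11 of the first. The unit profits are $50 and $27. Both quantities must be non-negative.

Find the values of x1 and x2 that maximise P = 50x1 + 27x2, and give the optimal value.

x1 = 11, x2 = 6, maximum P = 712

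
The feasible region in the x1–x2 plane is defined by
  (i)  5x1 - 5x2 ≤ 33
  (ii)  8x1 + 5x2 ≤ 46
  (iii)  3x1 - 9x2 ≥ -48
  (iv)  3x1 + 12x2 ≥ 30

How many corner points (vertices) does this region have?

The feasible vertices (each the meet of two boundaries and inside every other half-plane) are:
  (2, 6)
  (134/27, 34/27)
  (-34/7, 26/7)

3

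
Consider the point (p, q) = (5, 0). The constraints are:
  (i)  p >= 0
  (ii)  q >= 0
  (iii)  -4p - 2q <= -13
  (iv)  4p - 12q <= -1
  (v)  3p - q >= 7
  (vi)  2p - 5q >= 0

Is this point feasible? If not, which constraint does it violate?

Constraint (iv): 4p - 12q = 20, which is not ≤ -1. All other constraints are satisfied.

not feasible — violates (iv)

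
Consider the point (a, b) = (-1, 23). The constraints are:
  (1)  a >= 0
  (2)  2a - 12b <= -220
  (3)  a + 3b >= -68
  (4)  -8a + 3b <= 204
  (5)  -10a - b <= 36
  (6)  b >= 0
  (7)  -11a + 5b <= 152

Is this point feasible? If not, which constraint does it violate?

not feasible — violates (1)

Constraint (1): a = -1, which is not ≥ 0. All other constraints are satisfied.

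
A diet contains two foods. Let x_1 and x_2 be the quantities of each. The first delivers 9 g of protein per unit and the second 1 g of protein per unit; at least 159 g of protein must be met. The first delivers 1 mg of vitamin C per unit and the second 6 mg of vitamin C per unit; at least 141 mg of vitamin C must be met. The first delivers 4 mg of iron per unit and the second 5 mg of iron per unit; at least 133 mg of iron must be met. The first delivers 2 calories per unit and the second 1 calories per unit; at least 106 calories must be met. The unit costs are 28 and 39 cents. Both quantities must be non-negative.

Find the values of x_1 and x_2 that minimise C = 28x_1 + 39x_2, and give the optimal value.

x_1 = 45, x_2 = 16, minimum C = 1884

Vertices and C = 28x_1 + 39x_2:
  (0, 159) → C = 6201
  (141, 0) → C = 3948
  (53/7, 636/7) → C = 26288/7
  (45, 16) → C = 1884
The feasible region is unbounded (it extends along (0, 1), (1, 0)), but C strictly increases along every unbounded feasible direction, so there is no improving ray and the minimum is attained at a vertex.

The optimum lies where x_1 + 6x_2 = 141 and 2x_1 + x_2 = 106.
Solving simultaneously gives x_1 = 45, x_2 = 16.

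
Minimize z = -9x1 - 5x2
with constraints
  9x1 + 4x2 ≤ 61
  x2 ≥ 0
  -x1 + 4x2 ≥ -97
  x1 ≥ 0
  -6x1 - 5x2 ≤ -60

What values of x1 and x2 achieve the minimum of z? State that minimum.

x1 = 0, x2 = 61/4, minimum z = -305/4

Vertices and z = -9x1 - 5x2:
  (0, 61/4) → z = -305/4
  (65/21, 58/7) → z = -485/7
  (0, 12) → z = -60

The optimum lies where 9x1 + 4x2 = 61 and x1 = 0.
Solving simultaneously gives x1 = 0, x2 = 61/4.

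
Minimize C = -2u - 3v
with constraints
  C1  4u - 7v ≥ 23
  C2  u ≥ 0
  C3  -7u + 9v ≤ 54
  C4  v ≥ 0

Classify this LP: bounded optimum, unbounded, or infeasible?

unbounded

From the feasible point (23/4, 0), moving in the direction (7, 4) keeps every constraint satisfied while C decreases without bound.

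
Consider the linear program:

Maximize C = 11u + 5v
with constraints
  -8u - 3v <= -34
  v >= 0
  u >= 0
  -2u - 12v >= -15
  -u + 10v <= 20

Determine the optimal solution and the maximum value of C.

Vertices and C = 11u + 5v:
  (17/4, 0) → C = 187/4
  (121/30, 26/45) → C = 4253/90
  (15/2, 0) → C = 165/2

u = 15/2, v = 0, maximum C = 165/2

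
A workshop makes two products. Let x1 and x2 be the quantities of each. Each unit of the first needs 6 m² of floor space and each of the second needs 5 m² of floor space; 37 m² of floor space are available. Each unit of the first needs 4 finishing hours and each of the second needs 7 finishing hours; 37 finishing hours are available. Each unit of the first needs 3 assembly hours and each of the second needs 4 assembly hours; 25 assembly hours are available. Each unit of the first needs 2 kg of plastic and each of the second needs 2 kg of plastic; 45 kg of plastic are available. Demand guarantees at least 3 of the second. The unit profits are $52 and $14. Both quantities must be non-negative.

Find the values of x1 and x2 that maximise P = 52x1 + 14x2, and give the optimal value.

x1 = 11/3, x2 = 3, maximum P = 698/3

Feasible corners and P = 52x1 + 14x2:
  (0, 37/7) → P = 74
  (0, 3) → P = 42
  (37/11, 37/11) → P = 222
  (11/3, 3) → P = 698/3

The binding constraints are 6x1 + 5x2 = 37 and x2 = 3.
Solving simultaneously gives x1 = 11/3, x2 = 3.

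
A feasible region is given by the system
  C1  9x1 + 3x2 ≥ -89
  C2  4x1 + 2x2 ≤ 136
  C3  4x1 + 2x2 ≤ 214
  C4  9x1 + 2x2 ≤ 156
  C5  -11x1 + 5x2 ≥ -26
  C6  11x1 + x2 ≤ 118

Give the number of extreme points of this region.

Pairwise boundary intersections that survive every other constraint:
  (-293/3, 790/3)
  (-367/78, -1213/78)
  (4, 60)
  (80/13, 654/13)
  (28/3, 46/3)

5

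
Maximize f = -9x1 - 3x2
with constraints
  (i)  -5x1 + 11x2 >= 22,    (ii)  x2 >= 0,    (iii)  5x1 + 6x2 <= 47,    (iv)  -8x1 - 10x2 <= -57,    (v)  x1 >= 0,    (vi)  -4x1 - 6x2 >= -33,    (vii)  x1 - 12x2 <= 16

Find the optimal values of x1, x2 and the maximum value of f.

x1 = 3/2, x2 = 9/2, maximum f = -27

Vertices and f = -9x1 - 3x2:
  (407/138, 461/138) → f = -841/23
  (231/74, 253/74) → f = -1419/37
  (3/2, 9/2) → f = -27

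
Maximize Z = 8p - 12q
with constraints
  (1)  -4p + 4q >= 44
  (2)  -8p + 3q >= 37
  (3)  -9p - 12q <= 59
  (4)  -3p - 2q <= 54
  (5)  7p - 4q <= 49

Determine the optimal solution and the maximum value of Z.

p = -191/21, q = 40/21, maximum Z = -2008/21

Vertices and Z = 8p - 12q:
  (-4/5, 51/5) → Z = -644/5
  (-191/21, 40/21) → Z = -2008/21
  (-265/9, 103/6) → Z = -3974/9
The feasible region is unbounded (it extends along (3, 8), (-2, 3)), but Z strictly decreases along every unbounded feasible direction, so there is no improving ray and the maximum is attained at a vertex.

The binding constraints are -4p + 4q = 44 and -9p - 12q = 59.
Solving simultaneously gives p = -191/21, q = 40/21.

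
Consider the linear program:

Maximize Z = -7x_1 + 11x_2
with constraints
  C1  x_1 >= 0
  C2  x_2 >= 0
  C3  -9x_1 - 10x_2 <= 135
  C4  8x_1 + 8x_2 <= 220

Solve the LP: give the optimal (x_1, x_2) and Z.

Extreme points and Z = -7x_1 + 11x_2:
  (0, 0) → Z = 0
  (0, 55/2) → Z = 605/2
  (55/2, 0) → Z = -385/2

x_1 = 0, x_2 = 55/2, maximum Z = 605/2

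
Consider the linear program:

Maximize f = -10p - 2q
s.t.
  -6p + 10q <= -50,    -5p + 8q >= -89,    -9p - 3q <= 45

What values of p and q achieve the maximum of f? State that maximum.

p = -25/9, q = -20/3, maximum f = 370/9

Vertices and f = -10p - 2q:
  (245, 142) → f = -2734
  (-25/9, -20/3) → f = 370/9
  (-31/29, -342/29) → f = 994/29

The optimum lies where -6p + 10q = -50 and -9p - 3q = 45.
Solving simultaneously gives p = -25/9, q = -20/3.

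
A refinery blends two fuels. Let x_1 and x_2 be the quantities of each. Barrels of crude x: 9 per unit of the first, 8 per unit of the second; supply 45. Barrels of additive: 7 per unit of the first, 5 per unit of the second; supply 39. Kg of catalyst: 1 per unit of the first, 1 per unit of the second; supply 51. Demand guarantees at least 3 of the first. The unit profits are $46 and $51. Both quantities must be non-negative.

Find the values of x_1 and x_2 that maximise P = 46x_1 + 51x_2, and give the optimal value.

Feasible corners and P = 46x_1 + 51x_2:
  (5, 0) → P = 230
  (3, 0) → P = 138
  (3, 9/4) → P = 1011/4

x_1 = 3, x_2 = 9/4, maximum P = 1011/4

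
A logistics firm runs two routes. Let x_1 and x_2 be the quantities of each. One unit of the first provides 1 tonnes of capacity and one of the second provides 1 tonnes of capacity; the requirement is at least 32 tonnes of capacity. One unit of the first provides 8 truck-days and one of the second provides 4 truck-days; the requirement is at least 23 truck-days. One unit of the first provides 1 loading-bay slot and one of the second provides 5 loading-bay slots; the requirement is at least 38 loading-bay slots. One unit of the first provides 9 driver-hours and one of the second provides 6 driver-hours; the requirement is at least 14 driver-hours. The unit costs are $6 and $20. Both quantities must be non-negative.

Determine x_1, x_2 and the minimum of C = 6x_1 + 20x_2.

Extreme points and C = 6x_1 + 20x_2:
  (0, 32) → C = 640
  (38, 0) → C = 228
  (61/2, 3/2) → C = 213
The feasible region is unbounded (it extends along (0, 1), (1, 0)), but C strictly increases along every unbounded feasible direction, so there is no improving ray and the minimum is attained at a vertex.

At the optimal vertex, x_1 + x_2 = 32 and x_1 + 5x_2 = 38.
Solving simultaneously gives x_1 = 61/2, x_2 = 3/2.

x_1 = 61/2, x_2 = 3/2, minimum C = 213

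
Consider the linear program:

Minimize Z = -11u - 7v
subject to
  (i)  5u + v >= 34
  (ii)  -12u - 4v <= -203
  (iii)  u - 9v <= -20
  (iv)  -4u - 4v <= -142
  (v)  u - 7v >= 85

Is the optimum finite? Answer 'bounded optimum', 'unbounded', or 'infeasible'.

From the feasible point (905/2, 105/2), moving in the direction (7, 1) keeps every constraint satisfied while Z decreases without bound.

unbounded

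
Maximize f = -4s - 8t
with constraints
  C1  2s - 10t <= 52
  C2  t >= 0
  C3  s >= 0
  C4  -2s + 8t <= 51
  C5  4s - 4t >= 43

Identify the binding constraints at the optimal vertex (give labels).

Feasible corners and f = -4s - 8t:
  (26, 0) → f = -104
  (43/4, 0) → f = -43
  (137/6, 145/12) → f = -188
The feasible region is unbounded (it extends along (4, 1), (5, 1)), but f strictly decreases along every unbounded feasible direction, so there is no improving ray and the maximum is attained at a vertex.

The maximum is at (43/4, 0). Substituting into each constraint, equality holds for C2 and C5; the remaining constraints have slack.

C2 and C5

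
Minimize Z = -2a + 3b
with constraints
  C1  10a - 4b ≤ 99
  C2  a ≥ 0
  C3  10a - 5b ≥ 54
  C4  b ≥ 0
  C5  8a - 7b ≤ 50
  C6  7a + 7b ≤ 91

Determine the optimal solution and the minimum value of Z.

The binding constraints are b = 0 and 8a - 7b = 50.
Solving simultaneously gives a = 25/4, b = 0.

a = 25/4, b = 0, minimum Z = -25/2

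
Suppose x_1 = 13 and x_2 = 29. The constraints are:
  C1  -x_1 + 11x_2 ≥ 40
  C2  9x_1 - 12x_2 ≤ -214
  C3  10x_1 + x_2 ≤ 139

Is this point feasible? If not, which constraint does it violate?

not feasible — violates C3

Constraint C3: 10x_1 + x_2 = 159, which is not ≤ 139. All other constraints are satisfied.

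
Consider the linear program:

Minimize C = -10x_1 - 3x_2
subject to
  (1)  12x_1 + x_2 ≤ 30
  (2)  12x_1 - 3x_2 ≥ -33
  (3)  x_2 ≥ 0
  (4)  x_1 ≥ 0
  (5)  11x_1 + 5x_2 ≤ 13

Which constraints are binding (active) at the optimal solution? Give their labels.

(3) and (5)

Corner points and C = -10x_1 - 3x_2:
  (0, 0) → C = 0
  (13/11, 0) → C = -130/11
  (0, 13/5) → C = -39/5

The minimum is at (13/11, 0). Substituting into each constraint, equality holds for (3) and (5); the remaining constraints have slack.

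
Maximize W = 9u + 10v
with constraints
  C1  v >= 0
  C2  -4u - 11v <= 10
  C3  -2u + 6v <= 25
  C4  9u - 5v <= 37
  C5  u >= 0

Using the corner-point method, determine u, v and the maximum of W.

u = 347/44, v = 299/44, maximum W = 6113/44

Corner points and W = 9u + 10v:
  (37/9, 0) → W = 37
  (0, 0) → W = 0
  (347/44, 299/44) → W = 6113/44
  (0, 25/6) → W = 125/3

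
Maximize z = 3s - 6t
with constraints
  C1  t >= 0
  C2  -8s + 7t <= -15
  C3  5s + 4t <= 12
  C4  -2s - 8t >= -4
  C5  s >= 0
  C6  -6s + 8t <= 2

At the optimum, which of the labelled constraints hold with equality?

C1 and C4

Extreme points and z = 3s - 6t:
  (15/8, 0) → z = 45/8
  (2, 0) → z = 6
  (74/39, 1/39) → z = 72/13

The maximum is at (2, 0). Substituting into each constraint, equality holds for C1 and C4; the remaining constraints have slack.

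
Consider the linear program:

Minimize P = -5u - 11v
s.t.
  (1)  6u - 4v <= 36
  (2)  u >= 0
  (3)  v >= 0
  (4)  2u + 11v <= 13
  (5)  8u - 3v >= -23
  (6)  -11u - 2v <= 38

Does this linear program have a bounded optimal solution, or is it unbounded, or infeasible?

bounded optimum

Extreme points and P = -5u - 11v:
  (6, 0) → P = -30
  (224/37, 3/37) → P = -1153/37
  (0, 0) → P = 0
  (0, 13/11) → P = -13
The feasible region has finitely many vertices and no improving ray; the minimum is -1153/37 at (224/37, 3/37).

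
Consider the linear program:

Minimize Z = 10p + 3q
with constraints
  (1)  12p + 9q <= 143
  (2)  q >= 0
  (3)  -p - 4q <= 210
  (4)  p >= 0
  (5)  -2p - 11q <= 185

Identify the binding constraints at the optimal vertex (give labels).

Corner points and Z = 10p + 3q:
  (143/12, 0) → Z = 715/6
  (0, 143/9) → Z = 143/3
  (0, 0) → Z = 0

The minimum is at (0, 0). Substituting into each constraint, equality holds for (2) and (4); the remaining constraints have slack.

(2) and (4)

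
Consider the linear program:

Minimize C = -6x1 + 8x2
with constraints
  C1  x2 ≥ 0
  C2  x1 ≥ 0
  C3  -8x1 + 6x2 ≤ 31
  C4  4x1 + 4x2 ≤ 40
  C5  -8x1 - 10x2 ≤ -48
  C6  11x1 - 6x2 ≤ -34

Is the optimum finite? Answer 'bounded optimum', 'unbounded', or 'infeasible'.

The boundaries x2 = 0 and 4x1 + 4x2 = 40 meet at (10, 0), but that point violates 11x1 - 6x2 ≤ -34. Every candidate vertex is excluded by some other constraint, so the feasible region is empty.

infeasible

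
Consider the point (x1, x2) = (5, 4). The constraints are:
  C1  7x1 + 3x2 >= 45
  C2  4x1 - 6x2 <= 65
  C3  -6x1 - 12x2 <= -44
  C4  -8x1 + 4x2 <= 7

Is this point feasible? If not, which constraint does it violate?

C1: 47 ≥ 45 ✓
C2: -4 ≤ 65 ✓
C3: -78 ≤ -44 ✓
C4: -24 ≤ 7 ✓

feasible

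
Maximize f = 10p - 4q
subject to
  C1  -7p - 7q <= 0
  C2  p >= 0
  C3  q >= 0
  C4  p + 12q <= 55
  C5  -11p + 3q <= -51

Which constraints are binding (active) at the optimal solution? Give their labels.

Extreme points and f = 10p - 4q:
  (55, 0) → f = 550
  (51/11, 0) → f = 510/11
  (259/45, 554/135) → f = 5554/135

The maximum is at (55, 0). Substituting into each constraint, equality holds for C3 and C4; the remaining constraints have slack.

C3 and C4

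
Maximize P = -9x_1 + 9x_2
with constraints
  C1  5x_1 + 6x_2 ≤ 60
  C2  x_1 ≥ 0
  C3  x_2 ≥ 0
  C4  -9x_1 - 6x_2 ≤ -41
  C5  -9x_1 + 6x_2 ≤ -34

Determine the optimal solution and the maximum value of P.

Extreme points and P = -9x_1 + 9x_2:
  (12, 0) → P = -108
  (47/7, 185/42) → P = -291/14
  (41/9, 0) → P = -41
  (25/6, 7/12) → P = -129/4

The optimum lies where 5x_1 + 6x_2 = 60 and -9x_1 + 6x_2 = -34.
Solving simultaneously gives x_1 = 47/7, x_2 = 185/42.

x_1 = 47/7, x_2 = 185/42, maximum P = -291/14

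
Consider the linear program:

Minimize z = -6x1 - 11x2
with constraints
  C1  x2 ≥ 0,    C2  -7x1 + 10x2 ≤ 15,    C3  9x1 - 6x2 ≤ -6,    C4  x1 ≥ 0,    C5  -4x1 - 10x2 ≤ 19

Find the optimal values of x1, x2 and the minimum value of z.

Vertices and z = -6x1 - 11x2:
  (5/8, 31/16) → z = -401/16
  (0, 3/2) → z = -33/2
  (0, 1) → z = -11

The optimum lies where -7x1 + 10x2 = 15 and 9x1 - 6x2 = -6.
Solving simultaneously gives x1 = 5/8, x2 = 31/16.

x1 = 5/8, x2 = 31/16, minimum z = -401/16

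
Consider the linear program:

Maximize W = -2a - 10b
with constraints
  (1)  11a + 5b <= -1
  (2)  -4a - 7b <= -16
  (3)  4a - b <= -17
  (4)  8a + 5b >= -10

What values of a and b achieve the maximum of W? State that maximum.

a = -103/32, b = 33/8, maximum W = -557/16

Extreme points and W = -2a - 10b:
  (-86/31, 183/31) → W = -1658/31
  (-103/32, 33/8) → W = -557/16
  (-25/6, 14/3) → W = -115/3
The feasible region is unbounded (it extends along (-5, 8), (-5, 11)), but W strictly decreases along every unbounded feasible direction, so there is no improving ray and the maximum is attained at a vertex.

The binding constraints are -4a - 7b = -16 and 4a - b = -17.
Solving simultaneously gives a = -103/32, b = 33/8.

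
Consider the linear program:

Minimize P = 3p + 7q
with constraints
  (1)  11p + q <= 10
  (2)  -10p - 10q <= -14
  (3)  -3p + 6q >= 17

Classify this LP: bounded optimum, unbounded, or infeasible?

bounded optimum

Feasible corners and P = 3p + 7q:
  (43/69, 217/69) → P = 1648/69
  (-43/45, 106/45) → P = 613/45
The feasible region has finitely many vertices and no improving ray; the minimum is 613/45 at (-43/45, 106/45).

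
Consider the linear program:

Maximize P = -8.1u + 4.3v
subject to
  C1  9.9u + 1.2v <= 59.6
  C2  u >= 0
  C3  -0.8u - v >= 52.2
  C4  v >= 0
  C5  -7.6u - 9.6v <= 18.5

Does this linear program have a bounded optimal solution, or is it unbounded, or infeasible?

infeasible

The boundaries 9.9u + 1.2v = 59.6 and u = 0 meet at (0, 149/3), but that point violates -0.8u - v ≥ 52.2. Every candidate vertex is excluded by some other constraint, so the feasible region is empty.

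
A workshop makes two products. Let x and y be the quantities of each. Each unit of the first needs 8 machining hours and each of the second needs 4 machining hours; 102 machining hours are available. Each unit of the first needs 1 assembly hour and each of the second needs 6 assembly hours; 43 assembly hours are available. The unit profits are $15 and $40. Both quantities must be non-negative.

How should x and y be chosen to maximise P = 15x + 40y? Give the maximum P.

x = 10, y = 11/2, maximum P = 370

Feasible corners and P = 15x + 40y:
  (0, 0) → P = 0
  (0, 43/6) → P = 860/3
  (51/4, 0) → P = 765/4
  (10, 11/2) → P = 370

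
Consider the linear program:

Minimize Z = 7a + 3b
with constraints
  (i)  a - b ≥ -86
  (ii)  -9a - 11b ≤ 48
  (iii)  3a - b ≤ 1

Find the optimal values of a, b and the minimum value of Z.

a = -497/10, b = 363/10, minimum Z = -239

Corner points and Z = 7a + 3b:
  (-497/10, 363/10) → Z = -239
  (87/2, 259/2) → Z = 693
  (-37/42, -51/14) → Z = -359/21

At the optimal vertex, a - b = -86 and -9a - 11b = 48.
Solving simultaneously gives a = -497/10, b = 363/10.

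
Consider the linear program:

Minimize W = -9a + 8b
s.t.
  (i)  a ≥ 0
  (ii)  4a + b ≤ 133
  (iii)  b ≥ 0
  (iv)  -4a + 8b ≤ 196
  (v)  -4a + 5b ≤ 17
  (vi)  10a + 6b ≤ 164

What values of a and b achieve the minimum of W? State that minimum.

Vertices and W = -9a + 8b:
  (0, 0) → W = 0
  (0, 17/5) → W = 136/5
  (82/5, 0) → W = -738/5
  (359/37, 413/37) → W = 73/37

At the optimal vertex, b = 0 and 10a + 6b = 164.
Solving simultaneously gives a = 82/5, b = 0.

a = 82/5, b = 0, minimum W = -738/5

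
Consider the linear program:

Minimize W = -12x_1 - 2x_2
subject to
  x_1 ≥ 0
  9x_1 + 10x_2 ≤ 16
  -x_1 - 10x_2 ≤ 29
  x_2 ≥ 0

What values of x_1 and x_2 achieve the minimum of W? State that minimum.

Extreme points and W = -12x_1 - 2x_2:
  (0, 8/5) → W = -16/5
  (0, 0) → W = 0
  (16/9, 0) → W = -64/3

The binding constraints are 9x_1 + 10x_2 = 16 and x_2 = 0.
Solving simultaneously gives x_1 = 16/9, x_2 = 0.

x_1 = 16/9, x_2 = 0, minimum W = -64/3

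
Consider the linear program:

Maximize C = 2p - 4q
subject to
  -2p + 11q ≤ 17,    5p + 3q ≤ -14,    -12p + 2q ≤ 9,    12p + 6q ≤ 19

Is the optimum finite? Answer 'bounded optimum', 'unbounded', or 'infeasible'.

From the feasible point (-55/46, -123/46), moving in the direction (-2, -12) keeps every constraint satisfied while C increases without bound.

unbounded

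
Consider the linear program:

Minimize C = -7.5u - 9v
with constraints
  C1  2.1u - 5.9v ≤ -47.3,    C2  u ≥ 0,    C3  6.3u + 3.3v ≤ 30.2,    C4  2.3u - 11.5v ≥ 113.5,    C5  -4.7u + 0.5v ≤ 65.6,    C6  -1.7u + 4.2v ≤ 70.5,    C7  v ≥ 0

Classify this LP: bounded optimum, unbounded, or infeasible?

infeasible

The boundaries 2.1u - 5.9v = -47.3 and u = 0 meet at (0, 473/59), but that point violates 2.3u - 11.5v ≥ 113.5. Every candidate vertex is excluded by some other constraint, so the feasible region is empty.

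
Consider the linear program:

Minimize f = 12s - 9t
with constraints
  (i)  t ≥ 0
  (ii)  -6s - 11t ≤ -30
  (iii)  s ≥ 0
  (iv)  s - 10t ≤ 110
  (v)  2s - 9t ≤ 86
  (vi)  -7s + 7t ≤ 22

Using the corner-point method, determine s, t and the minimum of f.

Extreme points and f = 12s - 9t:
  (5, 0) → f = 60
  (43, 0) → f = 516
  (0, 30/11) → f = -270/11
  (0, 22/7) → f = -198/7
The feasible region is unbounded (it extends along (1, 1), (9, 2)), but f strictly increases along every unbounded feasible direction, so there is no improving ray and the minimum is attained at a vertex.

s = 0, t = 22/7, minimum f = -198/7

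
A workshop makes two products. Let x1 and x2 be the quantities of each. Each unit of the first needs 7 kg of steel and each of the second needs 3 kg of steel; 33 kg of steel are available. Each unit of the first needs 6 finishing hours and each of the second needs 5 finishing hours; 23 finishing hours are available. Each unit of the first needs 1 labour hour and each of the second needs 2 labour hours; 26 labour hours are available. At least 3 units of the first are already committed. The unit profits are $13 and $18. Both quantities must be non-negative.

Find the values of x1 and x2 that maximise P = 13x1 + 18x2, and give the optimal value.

x1 = 3, x2 = 1, maximum P = 57

Corner points and P = 13x1 + 18x2:
  (23/6, 0) → P = 299/6
  (3, 0) → P = 39
  (3, 1) → P = 57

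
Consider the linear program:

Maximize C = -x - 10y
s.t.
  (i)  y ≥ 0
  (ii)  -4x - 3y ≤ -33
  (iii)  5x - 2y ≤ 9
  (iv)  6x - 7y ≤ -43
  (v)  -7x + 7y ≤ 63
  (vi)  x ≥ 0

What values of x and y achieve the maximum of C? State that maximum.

x = 51/23, y = 185/23, maximum C = -1901/23

Vertices and C = -x - 10y:
  (51/23, 185/23) → C = -1901/23
  (6/7, 69/7) → C = -696/7
  (149/23, 269/23) → C = -2839/23
  (9, 18) → C = -189

The optimum lies where -4x - 3y = -33 and 6x - 7y = -43.
Solving simultaneously gives x = 51/23, y = 185/23.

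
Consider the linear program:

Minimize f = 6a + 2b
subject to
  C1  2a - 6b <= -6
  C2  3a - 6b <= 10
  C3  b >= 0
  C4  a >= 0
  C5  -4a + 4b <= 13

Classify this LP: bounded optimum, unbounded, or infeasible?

bounded optimum

Vertices and f = 6a + 2b:
  (16, 19/3) → f = 326/3
  (0, 1) → f = 2
  (0, 13/4) → f = 13/2
The feasible region has finitely many vertices and no improving ray; the minimum is 2 at (0, 1).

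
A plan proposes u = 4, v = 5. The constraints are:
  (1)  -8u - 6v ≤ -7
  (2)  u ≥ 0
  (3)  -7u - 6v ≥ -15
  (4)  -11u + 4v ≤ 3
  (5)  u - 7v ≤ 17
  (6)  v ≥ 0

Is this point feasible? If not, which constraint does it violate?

not feasible — violates (3)

Constraint (3): -7u - 6v = -58, which is not ≥ -15. All other constraints are satisfied.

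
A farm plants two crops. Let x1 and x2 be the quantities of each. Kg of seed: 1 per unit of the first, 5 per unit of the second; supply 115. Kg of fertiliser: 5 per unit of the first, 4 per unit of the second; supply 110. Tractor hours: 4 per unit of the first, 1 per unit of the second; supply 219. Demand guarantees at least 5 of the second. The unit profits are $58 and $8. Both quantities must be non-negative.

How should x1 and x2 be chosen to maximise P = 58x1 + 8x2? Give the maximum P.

Feasible corners and P = 58x1 + 8x2:
  (0, 23) → P = 184
  (0, 5) → P = 40
  (30/7, 155/7) → P = 2980/7
  (18, 5) → P = 1084

At the optimal vertex, 5x1 + 4x2 = 110 and x2 = 5.
Solving simultaneously gives x1 = 18, x2 = 5.

x1 = 18, x2 = 5, maximum P = 1084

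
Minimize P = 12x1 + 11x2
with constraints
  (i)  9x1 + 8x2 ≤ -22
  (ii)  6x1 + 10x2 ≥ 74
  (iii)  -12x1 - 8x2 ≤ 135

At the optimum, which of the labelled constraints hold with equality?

Vertices and P = 12x1 + 11x2:
  (-58/3, 19) → P = -23
  (-113/3, 317/8) → P = -129/8
  (-971/36, 283/12) → P = -257/4

The minimum is at (-971/36, 283/12). Substituting into each constraint, equality holds for (ii) and (iii); the remaining constraints have slack.

(ii) and (iii)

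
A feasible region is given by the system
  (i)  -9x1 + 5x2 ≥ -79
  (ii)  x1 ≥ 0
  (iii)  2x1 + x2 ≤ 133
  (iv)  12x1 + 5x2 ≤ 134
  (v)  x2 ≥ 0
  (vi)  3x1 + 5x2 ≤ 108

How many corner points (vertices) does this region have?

Of the 15 pairwise boundary intersections, those satisfying every inequality are:
  (71/7, 86/35)
  (79/9, 0)
  (0, 0)
  (0, 108/5)
  (26/9, 298/15)

5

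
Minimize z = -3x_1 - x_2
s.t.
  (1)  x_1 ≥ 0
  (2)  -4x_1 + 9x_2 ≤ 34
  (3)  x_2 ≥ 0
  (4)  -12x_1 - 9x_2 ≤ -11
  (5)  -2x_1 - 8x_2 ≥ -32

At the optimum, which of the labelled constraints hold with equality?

Corner points and z = -3x_1 - x_2:
  (0, 34/9) → z = -34/9
  (0, 11/9) → z = -11/9
  (8/25, 98/25) → z = -122/25
  (11/12, 0) → z = -11/4
  (16, 0) → z = -48

The minimum is at (16, 0). Substituting into each constraint, equality holds for (3) and (5); the remaining constraints have slack.

(3) and (5)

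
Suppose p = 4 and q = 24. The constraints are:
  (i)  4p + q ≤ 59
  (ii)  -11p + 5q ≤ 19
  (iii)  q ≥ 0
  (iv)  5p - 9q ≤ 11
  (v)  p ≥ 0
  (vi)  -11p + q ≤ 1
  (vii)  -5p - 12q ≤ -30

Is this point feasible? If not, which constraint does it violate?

Constraint (ii): -11p + 5q = 76, which is not ≤ 19. All other constraints are satisfied.

not feasible — violates (ii)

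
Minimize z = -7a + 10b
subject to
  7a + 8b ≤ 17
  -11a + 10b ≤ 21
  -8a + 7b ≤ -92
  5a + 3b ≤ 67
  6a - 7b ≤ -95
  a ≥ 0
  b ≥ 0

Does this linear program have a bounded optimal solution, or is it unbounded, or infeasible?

infeasible

The boundaries a = 0 and b = 0 meet at (0, 0), but that point violates -8a + 7b ≤ -92. Every candidate vertex is excluded by some other constraint, so the feasible region is empty.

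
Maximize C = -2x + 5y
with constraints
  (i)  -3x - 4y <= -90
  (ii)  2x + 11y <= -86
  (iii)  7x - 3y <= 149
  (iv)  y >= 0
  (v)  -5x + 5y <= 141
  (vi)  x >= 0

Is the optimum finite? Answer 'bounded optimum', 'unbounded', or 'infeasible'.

infeasible

The boundaries -3x - 4y = -90 and 7x - 3y = 149 meet at (866/37, 183/37), but that point violates 2x + 11y ≤ -86. Every candidate vertex is excluded by some other constraint, so the feasible region is empty.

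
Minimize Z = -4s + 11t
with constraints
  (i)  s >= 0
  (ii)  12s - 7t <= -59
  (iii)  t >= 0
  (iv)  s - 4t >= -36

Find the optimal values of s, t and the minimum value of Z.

s = 0, t = 59/7, minimum Z = 649/7

Vertices and Z = -4s + 11t:
  (0, 59/7) → Z = 649/7
  (0, 9) → Z = 99
  (16/41, 373/41) → Z = 4039/41

The optimum lies where s = 0 and 12s - 7t = -59.
Solving simultaneously gives s = 0, t = 59/7.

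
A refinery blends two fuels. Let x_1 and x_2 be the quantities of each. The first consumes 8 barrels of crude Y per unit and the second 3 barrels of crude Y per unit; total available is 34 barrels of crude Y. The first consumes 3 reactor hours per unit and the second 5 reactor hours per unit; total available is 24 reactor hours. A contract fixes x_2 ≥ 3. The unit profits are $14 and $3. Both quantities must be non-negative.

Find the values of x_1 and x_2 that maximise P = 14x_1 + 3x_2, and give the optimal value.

Vertices and P = 14x_1 + 3x_2:
  (0, 24/5) → P = 72/5
  (0, 3) → P = 9
  (3, 3) → P = 51

x_1 = 3, x_2 = 3, maximum P = 51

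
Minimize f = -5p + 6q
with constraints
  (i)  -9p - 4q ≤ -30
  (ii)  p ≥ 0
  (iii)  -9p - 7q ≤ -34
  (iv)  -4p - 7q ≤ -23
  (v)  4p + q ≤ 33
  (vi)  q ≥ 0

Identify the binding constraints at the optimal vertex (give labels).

(v) and (vi)

Vertices and f = -5p + 6q:
  (0, 15/2) → f = 45
  (118/47, 87/47) → f = -68/47
  (0, 33) → f = 198
  (23/4, 0) → f = -115/4
  (33/4, 0) → f = -165/4

The minimum is at (33/4, 0). Substituting into each constraint, equality holds for (v) and (vi); the remaining constraints have slack.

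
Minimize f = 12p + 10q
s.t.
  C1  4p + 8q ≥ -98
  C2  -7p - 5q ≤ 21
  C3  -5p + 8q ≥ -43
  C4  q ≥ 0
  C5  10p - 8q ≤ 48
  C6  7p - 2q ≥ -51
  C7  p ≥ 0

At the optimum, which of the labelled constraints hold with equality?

C4 and C7

Feasible corners and f = 12p + 10q:
  (24/5, 0) → f = 288/5
  (0, 0) → f = 0
  (0, 51/2) → f = 255
The feasible region is unbounded (it extends along (2, 7), (4, 5)), but f strictly increases along every unbounded feasible direction, so there is no improving ray and the minimum is attained at a vertex.

The minimum is at (0, 0). Substituting into each constraint, equality holds for C4 and C7; the remaining constraints have slack.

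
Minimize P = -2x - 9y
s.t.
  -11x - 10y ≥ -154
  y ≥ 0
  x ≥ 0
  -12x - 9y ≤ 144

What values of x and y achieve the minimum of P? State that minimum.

x = 0, y = 77/5, minimum P = -693/5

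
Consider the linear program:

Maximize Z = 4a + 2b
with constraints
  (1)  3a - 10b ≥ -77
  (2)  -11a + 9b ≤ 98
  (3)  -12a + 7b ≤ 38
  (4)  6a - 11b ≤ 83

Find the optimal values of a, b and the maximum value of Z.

a = 559/9, b = 79/3, maximum Z = 2710/9

Vertices and Z = 4a + 2b:
  (53/33, 90/11) → Z = 752/33
  (559/9, 79/3) → Z = 2710/9
  (-111/10, -68/5) → Z = -358/5

The optimum lies where 3a - 10b = -77 and 6a - 11b = 83.
Solving simultaneously gives a = 559/9, b = 79/3.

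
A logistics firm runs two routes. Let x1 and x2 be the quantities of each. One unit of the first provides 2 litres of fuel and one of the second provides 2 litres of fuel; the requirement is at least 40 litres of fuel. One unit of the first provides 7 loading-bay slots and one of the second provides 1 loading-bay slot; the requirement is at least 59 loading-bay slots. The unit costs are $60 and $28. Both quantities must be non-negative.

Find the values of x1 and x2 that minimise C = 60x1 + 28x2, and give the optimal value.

x1 = 13/2, x2 = 27/2, minimum C = 768

The feasible region is unbounded (it extends along (0, 1), (1, 0)), but C strictly increases along every unbounded feasible direction, so there is no improving ray and the minimum is attained at a vertex.

The optimum lies where 2x1 + 2x2 = 40 and 7x1 + x2 = 59.
Solving simultaneously gives x1 = 13/2, x2 = 27/2.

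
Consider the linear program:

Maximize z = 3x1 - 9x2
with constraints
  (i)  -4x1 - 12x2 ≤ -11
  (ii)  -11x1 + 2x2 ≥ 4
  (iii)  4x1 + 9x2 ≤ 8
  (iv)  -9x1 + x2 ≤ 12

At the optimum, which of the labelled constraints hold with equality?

Vertices and z = 3x1 - 9x2:
  (-1/4, 1) → z = -39/4
  (-19/16, 21/16) → z = -123/8
  (-20/17, 24/17) → z = -276/17

The maximum is at (-1/4, 1). Substituting into each constraint, equality holds for (i) and (iii); the remaining constraints have slack.

(i) and (iii)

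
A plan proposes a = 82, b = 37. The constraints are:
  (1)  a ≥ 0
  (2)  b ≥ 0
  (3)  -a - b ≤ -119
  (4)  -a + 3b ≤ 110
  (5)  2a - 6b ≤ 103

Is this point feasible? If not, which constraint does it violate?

(1): 82 ≥ 0 ✓
(2): 37 ≥ 0 ✓
(3): -119 ≤ -119 ✓
(4): 29 ≤ 110 ✓
(5): -58 ≤ 103 ✓

feasible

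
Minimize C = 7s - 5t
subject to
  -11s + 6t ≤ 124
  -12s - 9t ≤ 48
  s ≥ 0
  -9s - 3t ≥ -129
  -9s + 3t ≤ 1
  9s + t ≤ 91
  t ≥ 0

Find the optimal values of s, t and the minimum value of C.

Feasible corners and C = 7s - 5t:
  (0, 1/3) → C = -5/3
  (0, 0) → C = 0
  (64/9, 65/3) → C = -527/9
  (8, 19) → C = -39
  (91/9, 0) → C = 637/9

s = 64/9, t = 65/3, minimum C = -527/9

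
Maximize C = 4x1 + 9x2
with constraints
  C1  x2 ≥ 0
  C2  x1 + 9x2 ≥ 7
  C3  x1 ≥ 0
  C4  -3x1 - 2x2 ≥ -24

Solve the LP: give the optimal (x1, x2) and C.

x1 = 0, x2 = 12, maximum C = 108

Vertices and C = 4x1 + 9x2:
  (7, 0) → C = 28
  (8, 0) → C = 32
  (0, 7/9) → C = 7
  (0, 12) → C = 108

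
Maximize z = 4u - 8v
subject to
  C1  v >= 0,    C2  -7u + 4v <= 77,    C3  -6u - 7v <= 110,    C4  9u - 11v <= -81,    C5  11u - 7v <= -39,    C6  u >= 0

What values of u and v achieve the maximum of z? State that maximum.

u = 0, v = 81/11, maximum z = -648/11

Feasible corners and z = 4u - 8v:
  (0, 77/4) → z = -154
  (69/29, 270/29) → z = -1884/29
  (0, 81/11) → z = -648/11
The feasible region is unbounded (it extends along (7, 11), (4, 7)), but z strictly decreases along every unbounded feasible direction, so there is no improving ray and the maximum is attained at a vertex.

The binding constraints are 9u - 11v = -81 and u = 0.
Solving simultaneously gives u = 0, v = 81/11.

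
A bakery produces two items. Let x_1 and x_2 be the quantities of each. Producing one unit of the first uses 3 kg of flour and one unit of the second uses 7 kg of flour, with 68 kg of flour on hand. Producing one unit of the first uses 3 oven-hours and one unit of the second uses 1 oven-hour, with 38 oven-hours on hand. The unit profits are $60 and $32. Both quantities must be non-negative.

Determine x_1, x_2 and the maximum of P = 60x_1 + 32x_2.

x_1 = 11, x_2 = 5, maximum P = 820

Vertices and P = 60x_1 + 32x_2:
  (0, 0) → P = 0
  (0, 68/7) → P = 2176/7
  (38/3, 0) → P = 760
  (11, 5) → P = 820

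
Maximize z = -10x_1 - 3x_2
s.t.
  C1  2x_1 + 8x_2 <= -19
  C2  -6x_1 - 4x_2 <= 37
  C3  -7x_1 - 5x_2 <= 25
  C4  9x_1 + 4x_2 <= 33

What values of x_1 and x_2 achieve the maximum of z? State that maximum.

x_1 = -105/46, x_2 = -83/46, maximum z = 1299/46

Vertices and z = -10x_1 - 3x_2:
  (-105/46, -83/46) → z = 1299/46
  (85/16, -237/64) → z = -2689/64
  (265/17, -456/17) → z = -1282/17

At the optimal vertex, 2x_1 + 8x_2 = -19 and -7x_1 - 5x_2 = 25.
Solving simultaneously gives x_1 = -105/46, x_2 = -83/46.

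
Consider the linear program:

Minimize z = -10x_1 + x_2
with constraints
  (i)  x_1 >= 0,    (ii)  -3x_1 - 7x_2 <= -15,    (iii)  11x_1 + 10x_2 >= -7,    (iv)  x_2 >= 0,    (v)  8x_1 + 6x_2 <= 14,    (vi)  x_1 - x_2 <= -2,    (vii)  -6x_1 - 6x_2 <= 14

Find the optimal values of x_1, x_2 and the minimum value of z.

x_1 = 1/7, x_2 = 15/7, minimum z = 5/7

Corner points and z = -10x_1 + x_2:
  (0, 15/7) → z = 15/7
  (0, 7/3) → z = 7/3
  (1/10, 21/10) → z = 11/10
  (1/7, 15/7) → z = 5/7

At the optimal vertex, 8x_1 + 6x_2 = 14 and x_1 - x_2 = -2.
Solving simultaneously gives x_1 = 1/7, x_2 = 15/7.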